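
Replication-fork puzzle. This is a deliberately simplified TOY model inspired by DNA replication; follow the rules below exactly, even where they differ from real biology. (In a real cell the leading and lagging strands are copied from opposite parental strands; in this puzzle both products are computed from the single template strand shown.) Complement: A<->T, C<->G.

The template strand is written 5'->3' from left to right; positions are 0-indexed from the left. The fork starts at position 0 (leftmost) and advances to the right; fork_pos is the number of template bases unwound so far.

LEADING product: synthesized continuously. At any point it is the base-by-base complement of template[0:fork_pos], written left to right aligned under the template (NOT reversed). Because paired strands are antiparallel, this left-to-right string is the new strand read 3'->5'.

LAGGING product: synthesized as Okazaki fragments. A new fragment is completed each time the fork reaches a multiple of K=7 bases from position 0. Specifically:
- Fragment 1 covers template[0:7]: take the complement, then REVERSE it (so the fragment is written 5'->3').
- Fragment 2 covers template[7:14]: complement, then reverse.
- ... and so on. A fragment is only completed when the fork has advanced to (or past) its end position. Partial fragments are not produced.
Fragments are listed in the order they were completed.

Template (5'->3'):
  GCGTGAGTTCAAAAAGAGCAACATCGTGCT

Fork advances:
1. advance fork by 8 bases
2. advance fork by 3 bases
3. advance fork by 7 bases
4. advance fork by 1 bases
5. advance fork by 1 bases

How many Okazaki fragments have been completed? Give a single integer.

Answer: 2

Derivation:
Step 1: advance 8 -> fork_pos = 0 + 8 = 8. Reached multiple(s) of 7: 7 -> fragment 1 completed (1 total).
Step 2: advance 3 -> fork_pos = 8 + 3 = 11. Next multiple of 7 is 14 (not reached); still 1 fragment(s).
Step 3: advance 7 -> fork_pos = 11 + 7 = 18. Reached multiple(s) of 7: 14 -> fragment 2 completed (2 total).
Step 4: advance 1 -> fork_pos = 18 + 1 = 19. Next multiple of 7 is 21 (not reached); still 2 fragment(s).
Step 5: advance 1 -> fork_pos = 19 + 1 = 20. Next multiple of 7 is 21 (not reached); still 2 fragment(s).
Check: final fork_pos = 20; the multiples of 7 that are <= 20 are 7..14 -> 20 // 7 = 2 completed fragment(s).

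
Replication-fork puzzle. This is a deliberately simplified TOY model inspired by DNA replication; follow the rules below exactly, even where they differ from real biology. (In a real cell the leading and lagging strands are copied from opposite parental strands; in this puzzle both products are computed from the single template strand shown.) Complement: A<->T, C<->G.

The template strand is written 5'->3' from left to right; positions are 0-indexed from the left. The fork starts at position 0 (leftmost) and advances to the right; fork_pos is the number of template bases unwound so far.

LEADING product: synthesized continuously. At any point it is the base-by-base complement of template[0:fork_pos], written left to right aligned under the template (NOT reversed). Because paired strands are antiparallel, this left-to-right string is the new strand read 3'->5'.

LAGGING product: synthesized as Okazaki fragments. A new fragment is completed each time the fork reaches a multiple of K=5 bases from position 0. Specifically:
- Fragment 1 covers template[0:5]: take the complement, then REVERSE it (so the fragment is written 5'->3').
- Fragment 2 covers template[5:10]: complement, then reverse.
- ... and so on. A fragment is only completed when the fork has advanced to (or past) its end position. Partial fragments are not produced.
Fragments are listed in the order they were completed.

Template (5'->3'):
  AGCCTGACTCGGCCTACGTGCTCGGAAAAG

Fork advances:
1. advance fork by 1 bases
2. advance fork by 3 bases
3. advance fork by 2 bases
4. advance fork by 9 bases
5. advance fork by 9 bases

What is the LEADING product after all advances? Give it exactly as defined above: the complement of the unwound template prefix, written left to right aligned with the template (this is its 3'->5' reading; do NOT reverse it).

Step 1: advance 1 -> fork_pos = 0 + 1 = 1.
Step 2: advance 3 -> fork_pos = 1 + 3 = 4.
Step 3: advance 2 -> fork_pos = 4 + 2 = 6.
Step 4: advance 9 -> fork_pos = 6 + 9 = 15.
Step 5: advance 9 -> fork_pos = 15 + 9 = 24.
Unwound prefix: template[0:24] = AGCCTGACTCGGCCTACGTGCTCG
Complement it base by base (A<->T, C<->G), keeping left-to-right order:
  [0:5] AGCCT -> TCGGA
  [5:10] GACTC -> CTGAG
  [10:15] GGCCT -> CCGGA
  [15:20] ACGTG -> TGCAC
  [20:24] CTCG -> GAGC
Concatenate: TCGGACTGAGCCGGATGCACGAGC (length 24; written aligned with the template, i.e. 3'->5').

Answer: TCGGACTGAGCCGGATGCACGAGC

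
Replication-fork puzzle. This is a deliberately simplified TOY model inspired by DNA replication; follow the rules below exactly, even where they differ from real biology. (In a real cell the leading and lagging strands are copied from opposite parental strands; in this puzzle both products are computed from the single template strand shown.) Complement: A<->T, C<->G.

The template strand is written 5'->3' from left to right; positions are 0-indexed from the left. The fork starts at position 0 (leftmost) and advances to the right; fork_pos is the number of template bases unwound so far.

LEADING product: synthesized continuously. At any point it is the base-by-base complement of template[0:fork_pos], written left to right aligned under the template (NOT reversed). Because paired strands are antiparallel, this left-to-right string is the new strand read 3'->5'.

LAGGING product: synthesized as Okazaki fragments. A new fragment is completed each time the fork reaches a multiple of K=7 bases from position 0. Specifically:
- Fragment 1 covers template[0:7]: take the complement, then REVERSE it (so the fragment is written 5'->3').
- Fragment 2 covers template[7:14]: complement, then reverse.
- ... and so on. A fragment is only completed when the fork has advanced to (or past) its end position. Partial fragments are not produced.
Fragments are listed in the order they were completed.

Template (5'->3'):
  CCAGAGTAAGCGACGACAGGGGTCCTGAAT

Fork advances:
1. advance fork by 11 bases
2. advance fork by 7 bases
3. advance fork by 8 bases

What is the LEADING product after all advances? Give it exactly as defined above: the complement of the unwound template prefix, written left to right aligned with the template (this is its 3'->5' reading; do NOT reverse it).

Step 1: advance 11 -> fork_pos = 0 + 11 = 11.
Step 2: advance 7 -> fork_pos = 11 + 7 = 18.
Step 3: advance 8 -> fork_pos = 18 + 8 = 26.
Unwound prefix: template[0:26] = CCAGAGTAAGCGACGACAGGGGTCCT
Complement it base by base (A<->T, C<->G), keeping left-to-right order:
  [0:5] CCAGA -> GGTCT
  [5:10] GTAAG -> CATTC
  [10:15] CGACG -> GCTGC
  [15:20] ACAGG -> TGTCC
  [20:25] GGTCC -> CCAGG
  [25:26] T -> A
Concatenate: GGTCTCATTCGCTGCTGTCCCCAGGA (length 26; written aligned with the template, i.e. 3'->5').

Answer: GGTCTCATTCGCTGCTGTCCCCAGGA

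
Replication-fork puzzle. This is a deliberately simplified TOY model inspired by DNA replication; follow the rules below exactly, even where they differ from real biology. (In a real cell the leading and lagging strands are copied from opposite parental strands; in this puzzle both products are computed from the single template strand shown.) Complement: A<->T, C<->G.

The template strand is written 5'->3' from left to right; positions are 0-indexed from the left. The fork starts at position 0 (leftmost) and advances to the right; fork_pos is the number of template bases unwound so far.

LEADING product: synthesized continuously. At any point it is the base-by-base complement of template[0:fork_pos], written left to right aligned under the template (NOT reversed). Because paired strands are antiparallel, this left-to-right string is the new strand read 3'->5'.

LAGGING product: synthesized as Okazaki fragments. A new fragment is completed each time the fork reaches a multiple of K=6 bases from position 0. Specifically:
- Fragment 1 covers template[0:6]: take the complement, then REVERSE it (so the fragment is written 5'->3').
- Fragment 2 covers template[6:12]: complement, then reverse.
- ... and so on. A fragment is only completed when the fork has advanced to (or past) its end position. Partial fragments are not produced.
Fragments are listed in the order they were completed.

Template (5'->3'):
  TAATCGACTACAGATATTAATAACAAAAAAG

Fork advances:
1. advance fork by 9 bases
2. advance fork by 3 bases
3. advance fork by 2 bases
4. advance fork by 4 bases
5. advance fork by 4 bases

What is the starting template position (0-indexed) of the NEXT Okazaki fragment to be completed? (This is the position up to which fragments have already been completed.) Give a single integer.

Answer: 18

Derivation:
Step 1: advance 9 -> fork_pos = 0 + 9 = 9. Reached multiple(s) of 6: 6 -> fragment 1 completed (1 total).
Step 2: advance 3 -> fork_pos = 9 + 3 = 12. Reached multiple(s) of 6: 12 -> fragment 2 completed (2 total).
Step 3: advance 2 -> fork_pos = 12 + 2 = 14. Next multiple of 6 is 18 (not reached); still 2 fragment(s).
Step 4: advance 4 -> fork_pos = 14 + 4 = 18. Reached multiple(s) of 6: 18 -> fragment 3 completed (3 total).
Step 5: advance 4 -> fork_pos = 18 + 4 = 22. Next multiple of 6 is 24 (not reached); still 3 fragment(s).
3 fragment(s) completed, covering template[0:18] (3 x 6 = 18). The next fragment, fragment 4, covers template[18:24], so it starts at position 18.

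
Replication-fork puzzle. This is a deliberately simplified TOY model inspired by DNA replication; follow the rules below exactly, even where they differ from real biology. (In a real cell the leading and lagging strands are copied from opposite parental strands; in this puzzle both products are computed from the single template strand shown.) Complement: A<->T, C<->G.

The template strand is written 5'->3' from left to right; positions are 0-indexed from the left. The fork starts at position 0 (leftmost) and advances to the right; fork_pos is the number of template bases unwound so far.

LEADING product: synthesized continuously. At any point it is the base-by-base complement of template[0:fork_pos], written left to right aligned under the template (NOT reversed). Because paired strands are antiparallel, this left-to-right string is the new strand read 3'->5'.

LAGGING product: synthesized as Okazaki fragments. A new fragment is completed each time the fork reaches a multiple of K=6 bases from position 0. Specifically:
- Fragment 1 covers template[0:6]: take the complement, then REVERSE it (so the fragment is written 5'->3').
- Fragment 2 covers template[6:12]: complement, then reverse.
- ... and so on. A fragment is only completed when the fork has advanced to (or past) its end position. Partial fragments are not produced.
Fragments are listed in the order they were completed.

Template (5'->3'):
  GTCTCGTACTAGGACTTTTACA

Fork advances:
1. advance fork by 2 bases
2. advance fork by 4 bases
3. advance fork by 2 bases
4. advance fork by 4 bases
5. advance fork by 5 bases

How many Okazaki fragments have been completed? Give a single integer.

Step 1: advance 2 -> fork_pos = 0 + 2 = 2. Next multiple of 6 is 6 (not reached); still 0 fragment(s).
Step 2: advance 4 -> fork_pos = 2 + 4 = 6. Reached multiple(s) of 6: 6 -> fragment 1 completed (1 total).
Step 3: advance 2 -> fork_pos = 6 + 2 = 8. Next multiple of 6 is 12 (not reached); still 1 fragment(s).
Step 4: advance 4 -> fork_pos = 8 + 4 = 12. Reached multiple(s) of 6: 12 -> fragment 2 completed (2 total).
Step 5: advance 5 -> fork_pos = 12 + 5 = 17. Next multiple of 6 is 18 (not reached); still 2 fragment(s).
Check: final fork_pos = 17; the multiples of 6 that are <= 17 are 6..12 -> 17 // 6 = 2 completed fragment(s).

Answer: 2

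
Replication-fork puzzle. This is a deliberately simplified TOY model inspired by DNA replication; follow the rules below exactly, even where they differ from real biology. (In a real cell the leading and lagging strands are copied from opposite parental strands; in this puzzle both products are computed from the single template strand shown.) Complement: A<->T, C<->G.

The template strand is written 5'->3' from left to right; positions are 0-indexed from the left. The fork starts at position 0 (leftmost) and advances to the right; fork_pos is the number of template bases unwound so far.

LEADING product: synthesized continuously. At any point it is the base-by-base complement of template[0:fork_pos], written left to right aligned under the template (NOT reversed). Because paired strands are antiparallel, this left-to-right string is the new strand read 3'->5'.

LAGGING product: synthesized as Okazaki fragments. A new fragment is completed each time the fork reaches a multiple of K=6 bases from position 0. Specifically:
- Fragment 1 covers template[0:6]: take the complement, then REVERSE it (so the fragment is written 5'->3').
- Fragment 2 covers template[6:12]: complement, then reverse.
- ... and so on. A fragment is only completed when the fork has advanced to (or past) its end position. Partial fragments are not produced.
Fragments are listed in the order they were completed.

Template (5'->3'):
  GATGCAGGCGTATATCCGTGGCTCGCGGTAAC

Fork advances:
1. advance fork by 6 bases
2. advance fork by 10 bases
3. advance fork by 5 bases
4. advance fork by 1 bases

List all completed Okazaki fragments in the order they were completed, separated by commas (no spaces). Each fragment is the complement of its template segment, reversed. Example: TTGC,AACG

Step 1: advance 6 -> fork_pos = 0 + 6 = 6. Reached multiple(s) of 6: 6 -> fragment 1 completed (1 total).
Step 2: advance 10 -> fork_pos = 6 + 10 = 16. Reached multiple(s) of 6: 12 -> fragment 2 completed (2 total).
Step 3: advance 5 -> fork_pos = 16 + 5 = 21. Reached multiple(s) of 6: 18 -> fragment 3 completed (3 total).
Step 4: advance 1 -> fork_pos = 21 + 1 = 22. Next multiple of 6 is 24 (not reached); still 3 fragment(s).
Final fork_pos = 22, so 3 fragment(s) are complete. Build each: template segment -> complement -> reverse.
Fragment 1: template[0:6] = GATGCA -> complement CTACGT -> reversed TGCATC
Fragment 2: template[6:12] = GGCGTA -> complement CCGCAT -> reversed TACGCC
Fragment 3: template[12:18] = TATCCG -> complement ATAGGC -> reversed CGGATA

Answer: TGCATC,TACGCC,CGGATA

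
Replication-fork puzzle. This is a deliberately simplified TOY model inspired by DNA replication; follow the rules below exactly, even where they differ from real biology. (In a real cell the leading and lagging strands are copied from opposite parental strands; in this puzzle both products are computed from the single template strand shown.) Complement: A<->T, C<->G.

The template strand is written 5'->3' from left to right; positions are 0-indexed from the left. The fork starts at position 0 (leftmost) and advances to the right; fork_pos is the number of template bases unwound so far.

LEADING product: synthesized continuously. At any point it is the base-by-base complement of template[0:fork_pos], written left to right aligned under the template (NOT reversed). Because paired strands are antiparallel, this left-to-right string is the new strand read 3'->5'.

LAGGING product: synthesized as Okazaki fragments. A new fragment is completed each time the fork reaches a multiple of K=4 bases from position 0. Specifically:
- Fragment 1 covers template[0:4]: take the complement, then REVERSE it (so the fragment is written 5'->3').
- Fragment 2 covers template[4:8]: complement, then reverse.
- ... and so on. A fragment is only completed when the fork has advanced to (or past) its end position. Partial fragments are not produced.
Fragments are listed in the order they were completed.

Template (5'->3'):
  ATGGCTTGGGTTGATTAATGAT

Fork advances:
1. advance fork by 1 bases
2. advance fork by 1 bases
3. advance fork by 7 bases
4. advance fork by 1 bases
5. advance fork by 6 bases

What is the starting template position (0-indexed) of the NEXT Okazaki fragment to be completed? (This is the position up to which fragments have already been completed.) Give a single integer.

Step 1: advance 1 -> fork_pos = 0 + 1 = 1. Next multiple of 4 is 4 (not reached); still 0 fragment(s).
Step 2: advance 1 -> fork_pos = 1 + 1 = 2. Next multiple of 4 is 4 (not reached); still 0 fragment(s).
Step 3: advance 7 -> fork_pos = 2 + 7 = 9. Reached multiple(s) of 4: 4, 8 -> fragments 1-2 completed (2 total).
Step 4: advance 1 -> fork_pos = 9 + 1 = 10. Next multiple of 4 is 12 (not reached); still 2 fragment(s).
Step 5: advance 6 -> fork_pos = 10 + 6 = 16. Reached multiple(s) of 4: 12, 16 -> fragments 3-4 completed (4 total).
4 fragment(s) completed, covering template[0:16] (4 x 4 = 16). The next fragment, fragment 5, covers template[16:20], so it starts at position 16.

Answer: 16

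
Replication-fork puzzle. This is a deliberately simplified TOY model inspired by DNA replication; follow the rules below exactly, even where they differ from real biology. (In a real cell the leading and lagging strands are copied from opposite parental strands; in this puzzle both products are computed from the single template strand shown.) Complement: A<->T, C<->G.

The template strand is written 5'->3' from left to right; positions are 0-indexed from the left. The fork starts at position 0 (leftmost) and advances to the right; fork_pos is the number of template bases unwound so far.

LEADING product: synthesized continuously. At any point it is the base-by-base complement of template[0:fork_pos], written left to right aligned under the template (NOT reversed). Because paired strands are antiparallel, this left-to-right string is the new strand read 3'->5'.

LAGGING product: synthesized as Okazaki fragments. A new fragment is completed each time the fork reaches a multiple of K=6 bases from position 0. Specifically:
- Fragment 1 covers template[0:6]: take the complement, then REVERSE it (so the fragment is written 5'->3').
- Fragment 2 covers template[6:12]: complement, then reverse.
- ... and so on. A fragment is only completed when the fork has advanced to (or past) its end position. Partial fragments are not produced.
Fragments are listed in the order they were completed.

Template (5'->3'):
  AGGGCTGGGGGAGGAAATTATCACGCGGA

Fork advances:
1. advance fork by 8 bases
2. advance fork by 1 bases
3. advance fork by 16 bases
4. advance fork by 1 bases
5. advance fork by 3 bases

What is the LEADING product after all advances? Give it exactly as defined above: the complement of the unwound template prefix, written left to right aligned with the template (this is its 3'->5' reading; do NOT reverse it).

Step 1: advance 8 -> fork_pos = 0 + 8 = 8.
Step 2: advance 1 -> fork_pos = 8 + 1 = 9.
Step 3: advance 16 -> fork_pos = 9 + 16 = 25.
Step 4: advance 1 -> fork_pos = 25 + 1 = 26.
Step 5: advance 3 -> fork_pos = 26 + 3 = 29.
Unwound prefix: template[0:29] = AGGGCTGGGGGAGGAAATTATCACGCGGA
Complement it base by base (A<->T, C<->G), keeping left-to-right order:
  [0:5] AGGGC -> TCCCG
  [5:10] TGGGG -> ACCCC
  [10:15] GAGGA -> CTCCT
  [15:20] AATTA -> TTAAT
  [20:25] TCACG -> AGTGC
  [25:29] CGGA -> GCCT
Concatenate: TCCCGACCCCCTCCTTTAATAGTGCGCCT (length 29; written aligned with the template, i.e. 3'->5').

Answer: TCCCGACCCCCTCCTTTAATAGTGCGCCT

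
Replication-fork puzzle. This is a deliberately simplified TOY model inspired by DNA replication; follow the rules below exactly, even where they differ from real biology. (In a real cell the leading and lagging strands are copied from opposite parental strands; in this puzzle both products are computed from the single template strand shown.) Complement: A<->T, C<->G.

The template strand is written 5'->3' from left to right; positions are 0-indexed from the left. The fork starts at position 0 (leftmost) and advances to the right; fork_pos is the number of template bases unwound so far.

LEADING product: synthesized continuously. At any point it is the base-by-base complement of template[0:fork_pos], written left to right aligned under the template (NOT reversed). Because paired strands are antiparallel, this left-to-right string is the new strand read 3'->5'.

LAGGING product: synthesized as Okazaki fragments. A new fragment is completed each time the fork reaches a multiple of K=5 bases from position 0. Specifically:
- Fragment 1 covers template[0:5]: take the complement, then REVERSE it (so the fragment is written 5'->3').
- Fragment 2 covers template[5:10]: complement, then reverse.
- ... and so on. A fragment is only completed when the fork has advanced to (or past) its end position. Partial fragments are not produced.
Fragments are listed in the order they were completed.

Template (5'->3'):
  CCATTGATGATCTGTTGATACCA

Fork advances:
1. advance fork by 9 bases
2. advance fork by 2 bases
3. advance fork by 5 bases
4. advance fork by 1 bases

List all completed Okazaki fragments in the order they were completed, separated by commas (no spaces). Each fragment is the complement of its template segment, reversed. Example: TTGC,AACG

Step 1: advance 9 -> fork_pos = 0 + 9 = 9. Reached multiple(s) of 5: 5 -> fragment 1 completed (1 total).
Step 2: advance 2 -> fork_pos = 9 + 2 = 11. Reached multiple(s) of 5: 10 -> fragment 2 completed (2 total).
Step 3: advance 5 -> fork_pos = 11 + 5 = 16. Reached multiple(s) of 5: 15 -> fragment 3 completed (3 total).
Step 4: advance 1 -> fork_pos = 16 + 1 = 17. Next multiple of 5 is 20 (not reached); still 3 fragment(s).
Final fork_pos = 17, so 3 fragment(s) are complete. Build each: template segment -> complement -> reverse.
Fragment 1: template[0:5] = CCATT -> complement GGTAA -> reversed AATGG
Fragment 2: template[5:10] = GATGA -> complement CTACT -> reversed TCATC
Fragment 3: template[10:15] = TCTGT -> complement AGACA -> reversed ACAGA

Answer: AATGG,TCATC,ACAGA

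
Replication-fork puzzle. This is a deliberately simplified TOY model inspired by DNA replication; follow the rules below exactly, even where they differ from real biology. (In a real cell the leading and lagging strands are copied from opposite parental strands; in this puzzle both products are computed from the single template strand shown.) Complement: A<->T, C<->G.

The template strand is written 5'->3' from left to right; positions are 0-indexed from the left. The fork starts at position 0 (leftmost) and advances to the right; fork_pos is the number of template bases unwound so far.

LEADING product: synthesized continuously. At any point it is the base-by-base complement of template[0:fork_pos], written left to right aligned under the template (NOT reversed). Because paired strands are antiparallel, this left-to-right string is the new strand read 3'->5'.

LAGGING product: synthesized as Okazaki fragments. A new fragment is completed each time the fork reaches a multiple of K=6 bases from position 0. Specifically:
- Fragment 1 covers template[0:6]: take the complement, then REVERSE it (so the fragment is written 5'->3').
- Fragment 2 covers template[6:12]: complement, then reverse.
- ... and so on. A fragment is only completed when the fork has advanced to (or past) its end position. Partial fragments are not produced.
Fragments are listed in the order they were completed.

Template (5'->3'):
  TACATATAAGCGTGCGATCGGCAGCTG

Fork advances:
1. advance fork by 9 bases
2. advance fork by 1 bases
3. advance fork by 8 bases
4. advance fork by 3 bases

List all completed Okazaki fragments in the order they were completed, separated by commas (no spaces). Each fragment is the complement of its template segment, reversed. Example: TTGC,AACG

Answer: TATGTA,CGCTTA,ATCGCA

Derivation:
Step 1: advance 9 -> fork_pos = 0 + 9 = 9. Reached multiple(s) of 6: 6 -> fragment 1 completed (1 total).
Step 2: advance 1 -> fork_pos = 9 + 1 = 10. Next multiple of 6 is 12 (not reached); still 1 fragment(s).
Step 3: advance 8 -> fork_pos = 10 + 8 = 18. Reached multiple(s) of 6: 12, 18 -> fragments 2-3 completed (3 total).
Step 4: advance 3 -> fork_pos = 18 + 3 = 21. Next multiple of 6 is 24 (not reached); still 3 fragment(s).
Final fork_pos = 21, so 3 fragment(s) are complete. Build each: template segment -> complement -> reverse.
Fragment 1: template[0:6] = TACATA -> complement ATGTAT -> reversed TATGTA
Fragment 2: template[6:12] = TAAGCG -> complement ATTCGC -> reversed CGCTTA
Fragment 3: template[12:18] = TGCGAT -> complement ACGCTA -> reversed ATCGCA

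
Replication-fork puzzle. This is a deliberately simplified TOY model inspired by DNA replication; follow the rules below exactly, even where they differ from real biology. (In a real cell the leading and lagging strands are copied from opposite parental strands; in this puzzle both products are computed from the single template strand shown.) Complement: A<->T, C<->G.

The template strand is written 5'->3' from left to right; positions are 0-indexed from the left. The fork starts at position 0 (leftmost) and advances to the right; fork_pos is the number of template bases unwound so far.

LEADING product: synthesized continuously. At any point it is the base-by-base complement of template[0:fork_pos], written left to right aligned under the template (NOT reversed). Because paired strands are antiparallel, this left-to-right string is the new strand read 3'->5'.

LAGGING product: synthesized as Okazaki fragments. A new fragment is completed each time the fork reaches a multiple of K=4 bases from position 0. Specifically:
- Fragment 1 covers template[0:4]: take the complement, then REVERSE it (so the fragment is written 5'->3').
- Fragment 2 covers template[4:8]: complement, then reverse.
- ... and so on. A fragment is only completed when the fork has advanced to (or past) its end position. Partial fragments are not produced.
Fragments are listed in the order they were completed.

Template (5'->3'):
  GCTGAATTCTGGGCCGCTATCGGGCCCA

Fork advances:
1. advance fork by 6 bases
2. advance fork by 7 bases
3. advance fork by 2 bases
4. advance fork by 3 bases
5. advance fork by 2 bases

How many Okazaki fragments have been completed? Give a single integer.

Step 1: advance 6 -> fork_pos = 0 + 6 = 6. Reached multiple(s) of 4: 4 -> fragment 1 completed (1 total).
Step 2: advance 7 -> fork_pos = 6 + 7 = 13. Reached multiple(s) of 4: 8, 12 -> fragments 2-3 completed (3 total).
Step 3: advance 2 -> fork_pos = 13 + 2 = 15. Next multiple of 4 is 16 (not reached); still 3 fragment(s).
Step 4: advance 3 -> fork_pos = 15 + 3 = 18. Reached multiple(s) of 4: 16 -> fragment 4 completed (4 total).
Step 5: advance 2 -> fork_pos = 18 + 2 = 20. Reached multiple(s) of 4: 20 -> fragment 5 completed (5 total).
Check: final fork_pos = 20; the multiples of 4 that are <= 20 are 4..20 -> 20 // 4 = 5 completed fragment(s).

Answer: 5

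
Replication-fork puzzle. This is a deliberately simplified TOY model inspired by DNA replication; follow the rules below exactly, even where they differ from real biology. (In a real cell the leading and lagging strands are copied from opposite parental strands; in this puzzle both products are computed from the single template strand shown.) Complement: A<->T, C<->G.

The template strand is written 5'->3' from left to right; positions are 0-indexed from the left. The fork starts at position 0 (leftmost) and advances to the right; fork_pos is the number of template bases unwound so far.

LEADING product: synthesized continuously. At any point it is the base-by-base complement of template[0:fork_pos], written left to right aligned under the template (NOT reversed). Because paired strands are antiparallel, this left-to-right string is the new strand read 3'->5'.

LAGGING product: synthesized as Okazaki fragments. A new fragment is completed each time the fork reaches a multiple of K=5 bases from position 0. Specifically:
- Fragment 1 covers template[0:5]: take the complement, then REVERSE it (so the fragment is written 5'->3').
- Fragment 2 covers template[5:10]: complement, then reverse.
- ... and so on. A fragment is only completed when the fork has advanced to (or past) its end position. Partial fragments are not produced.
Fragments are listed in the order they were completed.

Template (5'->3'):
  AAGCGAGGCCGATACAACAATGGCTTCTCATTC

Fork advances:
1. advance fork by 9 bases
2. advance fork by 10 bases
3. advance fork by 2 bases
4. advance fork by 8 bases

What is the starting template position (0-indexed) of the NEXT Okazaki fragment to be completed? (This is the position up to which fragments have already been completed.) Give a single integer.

Answer: 25

Derivation:
Step 1: advance 9 -> fork_pos = 0 + 9 = 9. Reached multiple(s) of 5: 5 -> fragment 1 completed (1 total).
Step 2: advance 10 -> fork_pos = 9 + 10 = 19. Reached multiple(s) of 5: 10, 15 -> fragments 2-3 completed (3 total).
Step 3: advance 2 -> fork_pos = 19 + 2 = 21. Reached multiple(s) of 5: 20 -> fragment 4 completed (4 total).
Step 4: advance 8 -> fork_pos = 21 + 8 = 29. Reached multiple(s) of 5: 25 -> fragment 5 completed (5 total).
5 fragment(s) completed, covering template[0:25] (5 x 5 = 25). The next fragment, fragment 6, covers template[25:30], so it starts at position 25.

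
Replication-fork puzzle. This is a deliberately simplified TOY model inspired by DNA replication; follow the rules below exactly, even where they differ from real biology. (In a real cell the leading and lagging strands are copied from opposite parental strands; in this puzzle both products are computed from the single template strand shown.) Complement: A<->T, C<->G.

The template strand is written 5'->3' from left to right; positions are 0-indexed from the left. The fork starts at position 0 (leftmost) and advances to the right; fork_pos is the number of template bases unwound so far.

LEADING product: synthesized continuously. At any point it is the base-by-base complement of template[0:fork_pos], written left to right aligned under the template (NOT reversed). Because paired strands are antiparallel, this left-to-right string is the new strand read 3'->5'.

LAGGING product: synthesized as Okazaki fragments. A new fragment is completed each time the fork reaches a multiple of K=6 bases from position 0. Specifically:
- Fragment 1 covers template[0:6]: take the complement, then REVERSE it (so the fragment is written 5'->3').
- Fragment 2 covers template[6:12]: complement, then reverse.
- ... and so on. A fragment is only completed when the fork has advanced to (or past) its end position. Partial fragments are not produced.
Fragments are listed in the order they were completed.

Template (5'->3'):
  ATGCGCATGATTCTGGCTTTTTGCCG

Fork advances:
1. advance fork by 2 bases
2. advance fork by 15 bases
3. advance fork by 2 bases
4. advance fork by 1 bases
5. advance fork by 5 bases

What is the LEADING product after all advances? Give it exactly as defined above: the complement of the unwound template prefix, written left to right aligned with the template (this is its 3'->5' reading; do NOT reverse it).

Step 1: advance 2 -> fork_pos = 0 + 2 = 2.
Step 2: advance 15 -> fork_pos = 2 + 15 = 17.
Step 3: advance 2 -> fork_pos = 17 + 2 = 19.
Step 4: advance 1 -> fork_pos = 19 + 1 = 20.
Step 5: advance 5 -> fork_pos = 20 + 5 = 25.
Unwound prefix: template[0:25] = ATGCGCATGATTCTGGCTTTTTGCC
Complement it base by base (A<->T, C<->G), keeping left-to-right order:
  [0:5] ATGCG -> TACGC
  [5:10] CATGA -> GTACT
  [10:15] TTCTG -> AAGAC
  [15:20] GCTTT -> CGAAA
  [20:25] TTGCC -> AACGG
Concatenate: TACGCGTACTAAGACCGAAAAACGG (length 25; written aligned with the template, i.e. 3'->5').

Answer: TACGCGTACTAAGACCGAAAAACGG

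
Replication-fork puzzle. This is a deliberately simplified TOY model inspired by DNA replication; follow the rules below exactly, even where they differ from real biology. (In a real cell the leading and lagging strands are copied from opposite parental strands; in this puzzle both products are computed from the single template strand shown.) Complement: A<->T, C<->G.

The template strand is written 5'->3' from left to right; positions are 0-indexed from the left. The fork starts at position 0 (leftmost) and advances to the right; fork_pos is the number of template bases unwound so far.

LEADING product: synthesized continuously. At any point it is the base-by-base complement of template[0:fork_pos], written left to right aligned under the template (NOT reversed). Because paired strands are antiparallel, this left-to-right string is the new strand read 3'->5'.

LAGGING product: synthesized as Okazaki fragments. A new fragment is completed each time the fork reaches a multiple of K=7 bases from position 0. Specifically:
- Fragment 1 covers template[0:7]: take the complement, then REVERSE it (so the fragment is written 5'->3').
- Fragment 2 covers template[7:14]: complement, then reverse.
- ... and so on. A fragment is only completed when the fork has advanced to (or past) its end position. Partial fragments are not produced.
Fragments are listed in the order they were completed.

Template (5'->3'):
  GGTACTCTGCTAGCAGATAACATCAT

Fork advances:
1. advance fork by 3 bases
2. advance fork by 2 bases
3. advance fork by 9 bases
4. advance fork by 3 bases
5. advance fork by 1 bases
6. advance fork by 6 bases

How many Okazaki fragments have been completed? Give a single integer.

Step 1: advance 3 -> fork_pos = 0 + 3 = 3. Next multiple of 7 is 7 (not reached); still 0 fragment(s).
Step 2: advance 2 -> fork_pos = 3 + 2 = 5. Next multiple of 7 is 7 (not reached); still 0 fragment(s).
Step 3: advance 9 -> fork_pos = 5 + 9 = 14. Reached multiple(s) of 7: 7, 14 -> fragments 1-2 completed (2 total).
Step 4: advance 3 -> fork_pos = 14 + 3 = 17. Next multiple of 7 is 21 (not reached); still 2 fragment(s).
Step 5: advance 1 -> fork_pos = 17 + 1 = 18. Next multiple of 7 is 21 (not reached); still 2 fragment(s).
Step 6: advance 6 -> fork_pos = 18 + 6 = 24. Reached multiple(s) of 7: 21 -> fragment 3 completed (3 total).
Check: final fork_pos = 24; the multiples of 7 that are <= 24 are 7..21 -> 24 // 7 = 3 completed fragment(s).

Answer: 3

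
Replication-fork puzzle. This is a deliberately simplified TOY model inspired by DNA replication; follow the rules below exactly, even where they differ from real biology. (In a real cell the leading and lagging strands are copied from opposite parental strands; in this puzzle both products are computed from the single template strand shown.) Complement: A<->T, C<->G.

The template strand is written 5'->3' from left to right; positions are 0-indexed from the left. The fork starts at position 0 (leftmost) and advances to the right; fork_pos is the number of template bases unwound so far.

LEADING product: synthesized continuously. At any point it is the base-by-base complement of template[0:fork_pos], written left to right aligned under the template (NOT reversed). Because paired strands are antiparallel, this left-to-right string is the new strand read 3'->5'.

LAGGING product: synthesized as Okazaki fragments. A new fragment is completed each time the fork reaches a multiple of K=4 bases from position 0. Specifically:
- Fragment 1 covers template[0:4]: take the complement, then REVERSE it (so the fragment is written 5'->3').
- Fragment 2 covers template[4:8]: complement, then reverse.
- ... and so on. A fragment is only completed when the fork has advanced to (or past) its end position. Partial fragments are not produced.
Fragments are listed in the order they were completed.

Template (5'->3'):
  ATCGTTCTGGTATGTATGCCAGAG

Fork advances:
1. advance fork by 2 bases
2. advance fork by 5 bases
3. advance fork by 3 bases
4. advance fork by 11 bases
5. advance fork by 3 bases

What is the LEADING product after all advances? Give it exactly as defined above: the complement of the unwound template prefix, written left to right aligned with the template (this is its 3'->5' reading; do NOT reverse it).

Step 1: advance 2 -> fork_pos = 0 + 2 = 2.
Step 2: advance 5 -> fork_pos = 2 + 5 = 7.
Step 3: advance 3 -> fork_pos = 7 + 3 = 10.
Step 4: advance 11 -> fork_pos = 10 + 11 = 21.
Step 5: advance 3 -> fork_pos = 21 + 3 = 24.
Unwound prefix: template[0:24] = ATCGTTCTGGTATGTATGCCAGAG
Complement it base by base (A<->T, C<->G), keeping left-to-right order:
  [0:5] ATCGT -> TAGCA
  [5:10] TCTGG -> AGACC
  [10:15] TATGT -> ATACA
  [15:20] ATGCC -> TACGG
  [20:24] AGAG -> TCTC
Concatenate: TAGCAAGACCATACATACGGTCTC (length 24; written aligned with the template, i.e. 3'->5').

Answer: TAGCAAGACCATACATACGGTCTC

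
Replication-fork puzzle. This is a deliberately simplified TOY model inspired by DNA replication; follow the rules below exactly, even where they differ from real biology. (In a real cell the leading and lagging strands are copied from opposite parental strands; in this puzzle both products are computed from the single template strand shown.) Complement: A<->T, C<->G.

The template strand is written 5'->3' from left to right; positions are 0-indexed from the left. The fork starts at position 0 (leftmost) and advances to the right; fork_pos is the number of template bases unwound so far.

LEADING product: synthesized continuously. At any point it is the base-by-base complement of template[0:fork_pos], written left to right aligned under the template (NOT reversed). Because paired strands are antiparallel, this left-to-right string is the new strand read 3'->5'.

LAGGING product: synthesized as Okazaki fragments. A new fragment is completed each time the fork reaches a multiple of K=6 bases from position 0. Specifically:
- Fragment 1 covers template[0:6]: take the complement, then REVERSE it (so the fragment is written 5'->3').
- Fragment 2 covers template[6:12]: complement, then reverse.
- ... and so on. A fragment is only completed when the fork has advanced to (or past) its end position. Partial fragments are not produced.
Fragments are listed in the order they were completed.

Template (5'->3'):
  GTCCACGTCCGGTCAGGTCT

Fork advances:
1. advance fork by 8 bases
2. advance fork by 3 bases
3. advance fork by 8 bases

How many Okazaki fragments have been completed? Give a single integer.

Answer: 3

Derivation:
Step 1: advance 8 -> fork_pos = 0 + 8 = 8. Reached multiple(s) of 6: 6 -> fragment 1 completed (1 total).
Step 2: advance 3 -> fork_pos = 8 + 3 = 11. Next multiple of 6 is 12 (not reached); still 1 fragment(s).
Step 3: advance 8 -> fork_pos = 11 + 8 = 19. Reached multiple(s) of 6: 12, 18 -> fragments 2-3 completed (3 total).
Check: final fork_pos = 19; the multiples of 6 that are <= 19 are 6..18 -> 19 // 6 = 3 completed fragment(s).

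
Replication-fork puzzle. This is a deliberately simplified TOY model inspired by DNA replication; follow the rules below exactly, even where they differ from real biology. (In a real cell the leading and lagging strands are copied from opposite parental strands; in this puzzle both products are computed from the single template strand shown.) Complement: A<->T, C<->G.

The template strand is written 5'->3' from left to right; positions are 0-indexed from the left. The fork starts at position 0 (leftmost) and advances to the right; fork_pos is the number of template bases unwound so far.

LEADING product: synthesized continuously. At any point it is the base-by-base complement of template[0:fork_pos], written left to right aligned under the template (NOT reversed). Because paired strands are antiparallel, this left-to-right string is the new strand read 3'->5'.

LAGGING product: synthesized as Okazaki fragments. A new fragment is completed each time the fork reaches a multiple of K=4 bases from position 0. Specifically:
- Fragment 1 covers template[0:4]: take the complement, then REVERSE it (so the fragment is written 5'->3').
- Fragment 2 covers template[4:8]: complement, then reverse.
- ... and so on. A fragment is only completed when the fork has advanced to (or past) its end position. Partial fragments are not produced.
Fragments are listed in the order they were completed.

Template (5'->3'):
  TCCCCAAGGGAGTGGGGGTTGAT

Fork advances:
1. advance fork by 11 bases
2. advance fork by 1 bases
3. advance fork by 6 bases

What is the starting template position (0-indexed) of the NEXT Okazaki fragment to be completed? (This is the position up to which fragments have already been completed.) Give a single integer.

Answer: 16

Derivation:
Step 1: advance 11 -> fork_pos = 0 + 11 = 11. Reached multiple(s) of 4: 4, 8 -> fragments 1-2 completed (2 total).
Step 2: advance 1 -> fork_pos = 11 + 1 = 12. Reached multiple(s) of 4: 12 -> fragment 3 completed (3 total).
Step 3: advance 6 -> fork_pos = 12 + 6 = 18. Reached multiple(s) of 4: 16 -> fragment 4 completed (4 total).
4 fragment(s) completed, covering template[0:16] (4 x 4 = 16). The next fragment, fragment 5, covers template[16:20], so it starts at position 16.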